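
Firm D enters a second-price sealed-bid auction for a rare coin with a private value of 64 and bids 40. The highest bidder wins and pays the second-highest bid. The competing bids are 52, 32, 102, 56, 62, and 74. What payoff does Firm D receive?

Highest competing bid: 102.
Firm D's bid 40 is not the highest, so Firm D loses, pays nothing, and earns zero payoff.

Firm D's payoff: 0.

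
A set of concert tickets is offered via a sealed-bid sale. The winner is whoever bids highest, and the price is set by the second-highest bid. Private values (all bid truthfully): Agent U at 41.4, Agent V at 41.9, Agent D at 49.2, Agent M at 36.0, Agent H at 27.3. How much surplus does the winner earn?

Bids in descending order: Agent D 49.2, then Agent V 41.9, then Agent U 41.4, then Agent M 36.0, then Agent H 27.3.
Agent D wins with the top bid and pays the second-highest, 41.9.
Surplus = 49.2 − 41.9 = 7.3.

Surplus = 7.3.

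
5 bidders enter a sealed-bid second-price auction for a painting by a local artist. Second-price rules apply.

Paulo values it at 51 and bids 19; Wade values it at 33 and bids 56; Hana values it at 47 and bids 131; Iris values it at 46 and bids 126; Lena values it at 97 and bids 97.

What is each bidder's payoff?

Paulo 0, Wade 0, Hana -79, Iris 0, Lena 0.

Ranking the bids: Hana 131 > Iris 126 > Lena 97 > Wade 56 > Paulo 19.
Hana has the top bid and wins; the price is the second-highest bid, 126.
Hana's payoff = 47 − 126 = -79. All other bidders lose, so their payoff is 0.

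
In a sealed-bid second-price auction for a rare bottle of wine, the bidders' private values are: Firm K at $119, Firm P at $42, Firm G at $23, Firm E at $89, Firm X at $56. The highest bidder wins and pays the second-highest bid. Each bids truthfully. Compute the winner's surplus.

Surplus = $30.

Sorted high to low: Firm K $119 > Firm E $89 > Firm X $56 > Firm P $42 > Firm G $23.
Firm K wins with the top bid and pays the second-highest, $89.
Surplus = $119 − $89 = $30.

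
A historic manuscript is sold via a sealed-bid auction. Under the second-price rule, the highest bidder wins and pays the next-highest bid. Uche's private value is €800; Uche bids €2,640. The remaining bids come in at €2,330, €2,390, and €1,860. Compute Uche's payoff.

-€1,590

Highest competing bid: €2,390.
Uche's bid €2,640 is the highest overall, so Uche wins and pays the second-highest bid, €2,390.
Payoff = value − price = €800 − €2,390 = -€1,590.
Overbidding won the item at a price above value — truthful bidding would have avoided this loss.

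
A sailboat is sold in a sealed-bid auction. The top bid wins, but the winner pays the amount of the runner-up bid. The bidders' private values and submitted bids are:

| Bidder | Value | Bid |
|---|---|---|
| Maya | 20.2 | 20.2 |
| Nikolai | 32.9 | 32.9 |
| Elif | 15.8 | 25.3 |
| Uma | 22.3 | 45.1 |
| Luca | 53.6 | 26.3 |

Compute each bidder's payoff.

Payoffs: Maya 0.0, Nikolai 0.0, Elif 0.0, Uma -10.6, Luca 0.0.

Bids in descending order: Uma 45.1, then Nikolai 32.9, then Luca 26.3, then Elif 25.3, then Maya 20.2.
Uma has the top bid and wins; the price is the second-highest bid, 32.9.
Uma's payoff = 22.3 − 32.9 = -10.6. All other bidders lose, so their payoff is 0.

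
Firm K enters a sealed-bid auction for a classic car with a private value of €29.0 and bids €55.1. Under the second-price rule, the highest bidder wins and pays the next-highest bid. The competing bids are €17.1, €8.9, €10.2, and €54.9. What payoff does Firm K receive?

Payoff = -€25.9.

Highest competing bid: €54.9.
Firm K's bid €55.1 is the highest overall, so Firm K wins and pays the second-highest bid, €54.9.
Payoff = value − price = €29.0 − €54.9 = -€25.9.
Overbidding won the item at a price above value — truthful bidding would have avoided this loss.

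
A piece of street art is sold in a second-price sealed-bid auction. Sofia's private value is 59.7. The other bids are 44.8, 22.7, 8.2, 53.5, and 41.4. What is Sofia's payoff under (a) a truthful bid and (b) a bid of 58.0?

The highest competing bid is 53.5.
Bidding truthfully at 59.7: Sofia has the top bid, wins, and pays the second-highest bid 53.5. Payoff = 59.7 − 53.5 = 6.2.
Bidding 58.0: Sofia has the top bid, wins, and pays the second-highest bid 53.5. Payoff = 59.7 − 53.5 = 6.2.

(a) 6.2  (b) 6.2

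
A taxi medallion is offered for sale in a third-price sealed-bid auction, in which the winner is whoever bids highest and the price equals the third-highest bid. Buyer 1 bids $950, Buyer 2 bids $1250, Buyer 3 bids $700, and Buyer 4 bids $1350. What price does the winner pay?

Ordered from highest: Buyer 4 $1350; Buyer 2 $1250; Buyer 1 $950; Buyer 3 $700.
Buyer 4 is the highest bidder, so Buyer 4 wins.
Under the third-price rule, the price is the third-highest bid: $950.

Price paid: $950.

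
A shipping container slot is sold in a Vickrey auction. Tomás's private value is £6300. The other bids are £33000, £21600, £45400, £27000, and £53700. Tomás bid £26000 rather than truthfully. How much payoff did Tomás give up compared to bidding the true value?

£0

The highest competing bid is £53700.
Bidding truthfully at £6300: the top bid is £53700 (a rival), so Tomás loses. Payoff = £0.
Bidding £26000: the top bid is £53700 (a rival), so Tomás loses. Payoff = £0.
Regret = truthful payoff − actual payoff = £0 − £0 = £0.
The bid only affects whether you win, not the price — here both bids land on the same side of the top rival bid, so the deviation is payoff-neutral.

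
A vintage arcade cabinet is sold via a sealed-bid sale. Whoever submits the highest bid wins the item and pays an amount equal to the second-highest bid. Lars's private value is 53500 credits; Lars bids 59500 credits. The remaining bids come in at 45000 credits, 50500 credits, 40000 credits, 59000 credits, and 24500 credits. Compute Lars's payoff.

Lars's payoff: -5500 credits.

Highest competing bid: 59000 credits.
Lars's bid 59500 credits is the highest overall, so Lars wins and pays the second-highest bid, 59000 credits.
Payoff = value − price = 53500 credits − 59000 credits = -5500 credits.
Overbidding won the item at a price above value — truthful bidding would have avoided this loss.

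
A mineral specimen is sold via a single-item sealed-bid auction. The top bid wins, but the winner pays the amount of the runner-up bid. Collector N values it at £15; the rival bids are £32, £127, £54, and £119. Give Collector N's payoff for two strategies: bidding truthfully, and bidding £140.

Truthful: £0; alternative: -£112.

The highest competing bid is £127.
Bidding truthfully at £15: the top bid is £127 (a rival), so Collector N loses. Payoff = £0.
Bidding £140: Collector N has the top bid, wins, and pays the second-highest bid £127. Payoff = £15 − £127 = -£112.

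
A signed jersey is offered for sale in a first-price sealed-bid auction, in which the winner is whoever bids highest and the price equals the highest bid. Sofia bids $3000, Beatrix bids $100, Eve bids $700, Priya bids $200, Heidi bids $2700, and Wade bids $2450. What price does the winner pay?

Sorted high to low: Sofia $3000; Heidi $2700; Wade $2450; Eve $700; Priya $200; Beatrix $100.
Sofia is the highest bidder, so Sofia wins.
Under the first-price rule, the price is the highest bid: $3000.

$3000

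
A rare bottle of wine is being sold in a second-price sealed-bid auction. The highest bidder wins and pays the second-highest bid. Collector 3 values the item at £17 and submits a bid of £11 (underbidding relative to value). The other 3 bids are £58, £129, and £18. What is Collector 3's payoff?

The bidder's payoff: £0.

Highest competing bid: £129.
Collector 3's bid £11 is not the highest, so Collector 3 loses, pays nothing, and earns zero payoff.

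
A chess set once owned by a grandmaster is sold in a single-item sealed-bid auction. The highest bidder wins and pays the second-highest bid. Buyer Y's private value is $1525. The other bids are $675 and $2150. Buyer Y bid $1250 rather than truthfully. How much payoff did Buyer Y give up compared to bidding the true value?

$0

The highest competing bid is $2150.
Bidding truthfully at $1525: the top bid is $2150 (a rival), so Buyer Y loses. Payoff = $0.
Bidding $1250: the top bid is $2150 (a rival), so Buyer Y loses. Payoff = $0.
Regret = truthful payoff − actual payoff = $0 − $0 = $0.
The bid only affects whether you win, not the price — here both bids land on the same side of the top rival bid, so the deviation is payoff-neutral.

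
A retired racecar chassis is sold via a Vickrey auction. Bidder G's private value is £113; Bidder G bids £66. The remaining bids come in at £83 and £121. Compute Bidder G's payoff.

Highest competing bid: £121.
Bidder G's bid £66 is not the highest, so Bidder G loses, pays nothing, and earns zero payoff.

£0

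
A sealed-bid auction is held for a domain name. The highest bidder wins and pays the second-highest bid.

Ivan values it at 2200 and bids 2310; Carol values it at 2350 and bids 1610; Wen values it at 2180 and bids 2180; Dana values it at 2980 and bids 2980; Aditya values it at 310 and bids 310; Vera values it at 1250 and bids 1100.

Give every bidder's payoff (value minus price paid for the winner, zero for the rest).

Payoffs: Ivan 0, Carol 0, Wen 0, Dana 670, Aditya 0, Vera 0.

Sorted high to low: Dana 2980 > Ivan 2310 > Wen 2180 > Carol 1610 > Vera 1100 > Aditya 310.
Dana has the top bid and wins; the price is the second-highest bid, 2310.
Dana's payoff = 2980 − 2310 = 670. All other bidders lose, so their payoff is 0.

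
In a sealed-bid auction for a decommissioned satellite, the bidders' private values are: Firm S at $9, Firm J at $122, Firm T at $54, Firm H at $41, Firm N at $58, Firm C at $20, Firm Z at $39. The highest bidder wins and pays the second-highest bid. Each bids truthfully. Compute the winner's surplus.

Surplus = $64.

Bids in descending order: Firm J $122 > Firm N $58 > Firm T $54 > Firm H $41 > Firm Z $39 > Firm C $20 > Firm S $9.
Firm J wins with the top bid and pays the second-highest, $58.
Surplus = $122 − $58 = $64.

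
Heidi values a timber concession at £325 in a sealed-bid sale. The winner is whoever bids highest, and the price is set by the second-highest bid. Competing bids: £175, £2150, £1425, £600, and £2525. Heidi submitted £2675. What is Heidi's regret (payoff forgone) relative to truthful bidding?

£2200

The highest competing bid is £2525.
Bidding truthfully at £325: the top bid is £2525 (a rival), so Heidi loses. Payoff = £0.
Bidding £2675: Heidi has the top bid, wins, and pays the second-highest bid £2525. Payoff = £325 − £2525 = -£2200.
Regret = truthful payoff − actual payoff = £0 − -£2200 = £2200.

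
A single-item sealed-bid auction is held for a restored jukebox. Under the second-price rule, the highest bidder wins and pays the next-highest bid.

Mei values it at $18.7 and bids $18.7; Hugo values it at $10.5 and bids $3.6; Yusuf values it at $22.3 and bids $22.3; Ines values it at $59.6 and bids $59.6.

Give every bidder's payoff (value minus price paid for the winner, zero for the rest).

Mei $0.0, Hugo $0.0, Yusuf $0.0, Ines $37.3.

Ranking the bids: Ines $59.6, then Yusuf $22.3, then Mei $18.7, then Hugo $3.6.
Ines has the top bid and wins; the price is the second-highest bid, $22.3.
Ines's payoff = $59.6 − $22.3 = $37.3. All other bidders lose, so their payoff is 0.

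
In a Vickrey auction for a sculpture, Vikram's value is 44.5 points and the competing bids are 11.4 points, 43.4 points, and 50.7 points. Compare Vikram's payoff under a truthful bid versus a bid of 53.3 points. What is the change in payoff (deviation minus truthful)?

The highest competing bid is 50.7 points.
Bidding truthfully at 44.5 points: the top bid is 50.7 points (a rival), so Vikram loses. Payoff = 0.0 points.
Bidding 53.3 points: Vikram has the top bid, wins, and pays the second-highest bid 50.7 points. Payoff = 44.5 points − 50.7 points = -6.2 points.
Change = -6.2 points − 0.0 points = -6.2 points.
This is the dominant-strategy logic: truthful bidding weakly beats any alternative.

Payoff change: -6.2 points.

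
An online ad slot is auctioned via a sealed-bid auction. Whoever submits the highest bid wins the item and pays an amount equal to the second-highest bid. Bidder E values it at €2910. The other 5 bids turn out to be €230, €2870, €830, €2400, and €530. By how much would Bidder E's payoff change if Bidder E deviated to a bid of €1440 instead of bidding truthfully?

Change in payoff: -€40.

The highest competing bid is €2870.
Bidding truthfully at €2910: Bidder E has the top bid, wins, and pays the second-highest bid €2870. Payoff = €2910 − €2870 = €40.
Bidding €1440: the top bid is €2870 (a rival), so Bidder E loses. Payoff = €0.
Change = €0 − €40 = -€40.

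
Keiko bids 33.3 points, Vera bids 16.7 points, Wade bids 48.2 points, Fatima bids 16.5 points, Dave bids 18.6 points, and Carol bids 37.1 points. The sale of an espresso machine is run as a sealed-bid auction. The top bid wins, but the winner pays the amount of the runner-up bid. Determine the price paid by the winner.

Bids in descending order: Wade 48.2 points, then Carol 37.1 points, then Keiko 33.3 points, then Dave 18.6 points, then Vera 16.7 points, then Fatima 16.5 points.
Wade has the highest bid, so Wade wins.
The second-highest bid is 37.1 points, so that is what Wade pays.

Price paid: 37.1 points.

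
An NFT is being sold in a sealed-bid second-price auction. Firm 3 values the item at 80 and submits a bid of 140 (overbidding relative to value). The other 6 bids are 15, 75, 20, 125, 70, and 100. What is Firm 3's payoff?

Highest competing bid: 125.
Firm 3's bid 140 is the highest overall, so Firm 3 wins and pays the second-highest bid, 125.
Payoff = value − price = 80 − 125 = -45.

The bidder's payoff: -45.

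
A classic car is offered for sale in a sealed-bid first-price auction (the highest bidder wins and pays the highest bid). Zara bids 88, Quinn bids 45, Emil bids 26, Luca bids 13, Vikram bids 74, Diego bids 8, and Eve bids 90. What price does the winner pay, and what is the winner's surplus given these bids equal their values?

Ordered from highest: Eve 90 > Zara 88 > Vikram 74 > Quinn 45 > Emil 26 > Luca 13 > Diego 8.
Eve is the highest bidder, so Eve wins.
Under the first-price rule, the price is the highest bid: 90.
Surplus = 90 − 90 = 0.

The winner pays 90 for a surplus of 0.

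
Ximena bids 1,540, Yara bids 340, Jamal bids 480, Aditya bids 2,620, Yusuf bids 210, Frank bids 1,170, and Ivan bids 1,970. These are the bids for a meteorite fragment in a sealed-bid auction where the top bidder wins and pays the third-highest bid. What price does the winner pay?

Ranking the bids: Aditya 2,620 > Ivan 1,970 > Ximena 1,540 > Frank 1,170 > Jamal 480 > Yara 340 > Yusuf 210.
Aditya is the highest bidder, so Aditya wins.
Under the third-price rule, the price is the third-highest bid: 1,540.

Price paid: 1,540.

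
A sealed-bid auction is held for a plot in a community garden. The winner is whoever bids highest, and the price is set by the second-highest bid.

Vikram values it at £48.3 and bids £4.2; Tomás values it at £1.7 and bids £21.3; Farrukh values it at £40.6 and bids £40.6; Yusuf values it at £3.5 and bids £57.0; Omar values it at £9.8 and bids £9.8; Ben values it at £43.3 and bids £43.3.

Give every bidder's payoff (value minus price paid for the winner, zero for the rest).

Ordered from highest: Yusuf £57.0, then Ben £43.3, then Farrukh £40.6, then Tomás £21.3, then Omar £9.8, then Vikram £4.2.
Yusuf has the top bid and wins; the price is the second-highest bid, £43.3.
Yusuf's payoff = £3.5 − £43.3 = -£39.8. All other bidders lose, so their payoff is 0.

Vikram £0.0, Tomás £0.0, Farrukh £0.0, Yusuf -£39.8, Omar £0.0, Ben £0.0.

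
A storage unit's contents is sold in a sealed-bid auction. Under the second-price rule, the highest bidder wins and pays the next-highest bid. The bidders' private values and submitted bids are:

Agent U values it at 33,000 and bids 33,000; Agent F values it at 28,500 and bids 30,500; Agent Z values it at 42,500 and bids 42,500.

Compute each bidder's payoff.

Sorted high to low: Agent Z 42,500; Agent U 33,000; Agent F 30,500.
Agent Z has the top bid and wins; the price is the second-highest bid, 33,000.
Agent Z's payoff = 42,500 − 33,000 = 9,500. All other bidders lose, so their payoff is 0.

Payoffs: Agent U 0, Agent F 0, Agent Z 9,500.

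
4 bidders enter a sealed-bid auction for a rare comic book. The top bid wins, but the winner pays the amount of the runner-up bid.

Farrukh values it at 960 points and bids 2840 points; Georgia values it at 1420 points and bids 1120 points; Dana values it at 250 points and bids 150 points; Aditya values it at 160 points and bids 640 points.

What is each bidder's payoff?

Ranking the bids: Farrukh 2840 points; Georgia 1120 points; Aditya 640 points; Dana 150 points.
Farrukh has the top bid and wins; the price is the second-highest bid, 1120 points.
Farrukh's payoff = 960 points − 1120 points = -160 points. All other bidders lose, so their payoff is 0.

Farrukh -160 points, Georgia 0 points, Dana 0 points, Aditya 0 points.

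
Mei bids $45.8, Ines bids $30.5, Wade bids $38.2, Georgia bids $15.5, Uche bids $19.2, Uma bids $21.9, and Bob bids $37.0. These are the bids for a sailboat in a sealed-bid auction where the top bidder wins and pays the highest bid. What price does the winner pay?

Price paid: $45.8.

Bids in descending order: Mei $45.8, then Wade $38.2, then Bob $37.0, then Ines $30.5, then Uma $21.9, then Uche $19.2, then Georgia $15.5.
Mei is the highest bidder, so Mei wins.
Under the first-price rule, the price is the highest bid: $45.8.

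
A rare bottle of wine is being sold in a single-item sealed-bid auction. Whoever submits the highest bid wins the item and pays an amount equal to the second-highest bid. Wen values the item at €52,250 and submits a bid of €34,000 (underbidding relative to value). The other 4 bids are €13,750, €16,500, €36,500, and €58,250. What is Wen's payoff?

Payoff = €0.

Highest competing bid: €58,250.
Wen's bid €34,000 is not the highest, so Wen loses, pays nothing, and earns zero payoff.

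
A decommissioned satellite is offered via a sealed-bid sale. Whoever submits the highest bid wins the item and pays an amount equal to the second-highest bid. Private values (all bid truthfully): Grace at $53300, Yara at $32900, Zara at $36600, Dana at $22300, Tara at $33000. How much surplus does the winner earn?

Bids in descending order: Grace $53300 > Zara $36600 > Tara $33000 > Yara $32900 > Dana $22300.
Grace wins with the top bid and pays the second-highest, $36600.
Surplus = $53300 − $36600 = $16700.

$16700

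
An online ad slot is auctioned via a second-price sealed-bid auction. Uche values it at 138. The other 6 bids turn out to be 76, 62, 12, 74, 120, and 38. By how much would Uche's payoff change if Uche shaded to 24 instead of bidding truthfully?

-18

The highest competing bid is 120.
Bidding truthfully at 138: Uche has the top bid, wins, and pays the second-highest bid 120. Payoff = 138 − 120 = 18.
Bidding 24: the top bid is 120 (a rival), so Uche loses. Payoff = 0.
Change = 0 − 18 = -18.
This is the dominant-strategy logic: truthful bidding weakly beats any alternative.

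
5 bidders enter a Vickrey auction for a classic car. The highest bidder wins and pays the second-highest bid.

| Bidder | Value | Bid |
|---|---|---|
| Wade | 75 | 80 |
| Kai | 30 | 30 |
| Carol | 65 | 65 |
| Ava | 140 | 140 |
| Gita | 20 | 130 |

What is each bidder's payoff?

Payoffs: Wade 0, Kai 0, Carol 0, Ava 10, Gita 0.

Ordered from highest: Ava 140 > Gita 130 > Wade 80 > Carol 65 > Kai 30.
Ava has the top bid and wins; the price is the second-highest bid, 130.
Ava's payoff = 140 − 130 = 10. All other bidders lose, so their payoff is 0.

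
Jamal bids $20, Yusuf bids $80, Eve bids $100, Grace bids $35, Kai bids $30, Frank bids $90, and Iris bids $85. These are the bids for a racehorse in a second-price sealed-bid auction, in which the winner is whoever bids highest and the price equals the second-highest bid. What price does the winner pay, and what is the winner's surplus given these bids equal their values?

Sorted high to low: Eve $100 > Frank $90 > Iris $85 > Yusuf $80 > Grace $35 > Kai $30 > Jamal $20.
Eve is the highest bidder, so Eve wins.
Under the second-price rule, the price is the second-highest bid: $90.
Surplus = $100 − $90 = $10.

Price $90; surplus $10.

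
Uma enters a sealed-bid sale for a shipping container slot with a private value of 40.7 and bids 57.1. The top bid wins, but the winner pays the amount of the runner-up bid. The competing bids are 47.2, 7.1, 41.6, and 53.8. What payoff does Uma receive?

Highest competing bid: 53.8.
Uma's bid 57.1 is the highest overall, so Uma wins and pays the second-highest bid, 53.8.
Payoff = value − price = 40.7 − 53.8 = -13.1.
Overbidding won the item at a price above value — truthful bidding would have avoided this loss.

Payoff = -13.1.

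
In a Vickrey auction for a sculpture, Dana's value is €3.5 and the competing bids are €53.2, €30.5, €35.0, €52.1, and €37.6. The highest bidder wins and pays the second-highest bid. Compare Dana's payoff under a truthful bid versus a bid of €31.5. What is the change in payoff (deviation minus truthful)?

Payoff change: €0.0.

The highest competing bid is €53.2.
Bidding truthfully at €3.5: the top bid is €53.2 (a rival), so Dana loses. Payoff = €0.0.
Bidding €31.5: the top bid is €53.2 (a rival), so Dana loses. Payoff = €0.0.
Change = €0.0 − €0.0 = €0.0.
The bid only affects whether you win, not the price — here both bids land on the same side of the top rival bid, so the deviation is payoff-neutral.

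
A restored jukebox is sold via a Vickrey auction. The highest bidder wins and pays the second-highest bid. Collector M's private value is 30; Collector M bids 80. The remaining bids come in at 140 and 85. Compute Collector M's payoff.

Highest competing bid: 140.
Collector M's bid 80 is not the highest, so Collector M loses, pays nothing, and earns zero payoff.

Payoff = 0.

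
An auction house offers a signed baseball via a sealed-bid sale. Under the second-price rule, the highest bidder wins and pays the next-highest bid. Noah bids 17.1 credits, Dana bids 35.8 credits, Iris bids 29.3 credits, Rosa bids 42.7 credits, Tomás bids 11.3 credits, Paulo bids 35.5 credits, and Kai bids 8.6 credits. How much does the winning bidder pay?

Bids in descending order: Rosa 42.7 credits; Dana 35.8 credits; Paulo 35.5 credits; Iris 29.3 credits; Noah 17.1 credits; Tomás 11.3 credits; Kai 8.6 credits.
Rosa has the highest bid, so Rosa wins.
The second-highest bid is 35.8 credits, so that is what Rosa pays.

Price paid: 35.8 credits.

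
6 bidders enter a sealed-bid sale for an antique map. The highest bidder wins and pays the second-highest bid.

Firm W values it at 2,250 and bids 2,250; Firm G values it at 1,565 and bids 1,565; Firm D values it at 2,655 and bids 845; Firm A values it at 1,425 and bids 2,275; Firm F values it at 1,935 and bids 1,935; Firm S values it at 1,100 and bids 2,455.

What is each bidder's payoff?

Payoffs: Firm W 0, Firm G 0, Firm D 0, Firm A 0, Firm F 0, Firm S -1,175.

Ordered from highest: Firm S 2,455 > Firm A 2,275 > Firm W 2,250 > Firm F 1,935 > Firm G 1,565 > Firm D 845.
Firm S has the top bid and wins; the price is the second-highest bid, 2,275.
Firm S's payoff = 1,100 − 2,275 = -1,175. All other bidders lose, so their payoff is 0.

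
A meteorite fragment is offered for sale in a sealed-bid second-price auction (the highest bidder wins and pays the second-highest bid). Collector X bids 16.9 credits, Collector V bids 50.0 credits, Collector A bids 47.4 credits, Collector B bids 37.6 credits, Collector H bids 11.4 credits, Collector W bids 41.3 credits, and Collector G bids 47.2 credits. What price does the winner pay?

Ranking the bids: Collector V 50.0 credits > Collector A 47.4 credits > Collector G 47.2 credits > Collector W 41.3 credits > Collector B 37.6 credits > Collector X 16.9 credits > Collector H 11.4 credits.
Collector V is the highest bidder, so Collector V wins.
Under the second-price rule, the price is the second-highest bid: 47.4 credits.

Price paid: 47.4 credits.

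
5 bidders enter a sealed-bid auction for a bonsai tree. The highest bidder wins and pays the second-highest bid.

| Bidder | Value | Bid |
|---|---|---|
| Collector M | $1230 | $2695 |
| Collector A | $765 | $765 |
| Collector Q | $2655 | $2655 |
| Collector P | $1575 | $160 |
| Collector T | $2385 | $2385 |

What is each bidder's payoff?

Ranking the bids: Collector M $2695, then Collector Q $2655, then Collector T $2385, then Collector A $765, then Collector P $160.
Collector M has the top bid and wins; the price is the second-highest bid, $2655.
Collector M's payoff = $1230 − $2655 = -$1425. All other bidders lose, so their payoff is 0.

Collector M -$1425, Collector A $0, Collector Q $0, Collector P $0, Collector T $0.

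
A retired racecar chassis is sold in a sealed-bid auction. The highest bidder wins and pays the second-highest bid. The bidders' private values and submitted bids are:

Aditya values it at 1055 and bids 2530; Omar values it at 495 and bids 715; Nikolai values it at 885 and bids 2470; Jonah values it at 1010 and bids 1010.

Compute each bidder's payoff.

Payoffs: Aditya -1415, Omar 0, Nikolai 0, Jonah 0.

Sorted high to low: Aditya 2530, then Nikolai 2470, then Jonah 1010, then Omar 715.
Aditya has the top bid and wins; the price is the second-highest bid, 2470.
Aditya's payoff = 1055 − 2470 = -1415. All other bidders lose, so their payoff is 0.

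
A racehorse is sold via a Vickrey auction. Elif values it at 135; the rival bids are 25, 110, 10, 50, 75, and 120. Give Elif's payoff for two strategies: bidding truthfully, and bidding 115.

(a) 15  (b) 0

The highest competing bid is 120.
Bidding truthfully at 135: Elif has the top bid, wins, and pays the second-highest bid 120. Payoff = 135 − 120 = 15.
Bidding 115: the top bid is 120 (a rival), so Elif loses. Payoff = 0.
This is the dominant-strategy logic: truthful bidding weakly beats any alternative.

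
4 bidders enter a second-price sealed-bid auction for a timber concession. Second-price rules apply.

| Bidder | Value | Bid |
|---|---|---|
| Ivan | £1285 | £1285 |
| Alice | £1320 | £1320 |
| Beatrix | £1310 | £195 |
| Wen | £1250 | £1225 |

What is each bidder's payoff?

Payoffs: Ivan £0, Alice £35, Beatrix £0, Wen £0.

Sorted high to low: Alice £1320 > Ivan £1285 > Wen £1225 > Beatrix £195.
Alice has the top bid and wins; the price is the second-highest bid, £1285.
Alice's payoff = £1320 − £1285 = £35. All other bidders lose, so their payoff is 0.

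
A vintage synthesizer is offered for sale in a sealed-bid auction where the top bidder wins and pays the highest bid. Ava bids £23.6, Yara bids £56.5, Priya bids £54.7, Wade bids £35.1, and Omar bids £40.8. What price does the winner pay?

Bids in descending order: Yara £56.5 > Priya £54.7 > Omar £40.8 > Wade £35.1 > Ava £23.6.
Yara is the highest bidder, so Yara wins.
Under the first-price rule, the price is the highest bid: £56.5.

£56.5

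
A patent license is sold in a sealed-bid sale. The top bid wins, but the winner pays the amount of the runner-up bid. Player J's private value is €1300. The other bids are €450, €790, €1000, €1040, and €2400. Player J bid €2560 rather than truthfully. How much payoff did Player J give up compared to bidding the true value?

The highest competing bid is €2400.
Bidding truthfully at €1300: the top bid is €2400 (a rival), so Player J loses. Payoff = €0.
Bidding €2560: Player J has the top bid, wins, and pays the second-highest bid €2400. Payoff = €1300 − €2400 = -€1100.
Regret = truthful payoff − actual payoff = €0 − -€1100 = €1100.
This is the dominant-strategy logic: truthful bidding weakly beats any alternative.

Payoff forgone: €1100.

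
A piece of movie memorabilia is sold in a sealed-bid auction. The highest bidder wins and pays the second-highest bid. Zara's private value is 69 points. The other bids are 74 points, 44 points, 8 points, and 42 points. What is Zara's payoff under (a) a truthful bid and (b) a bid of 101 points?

(a) 0 points  (b) -5 points

The highest competing bid is 74 points.
Bidding truthfully at 69 points: the top bid is 74 points (a rival), so Zara loses. Payoff = 0 points.
Bidding 101 points: Zara has the top bid, wins, and pays the second-highest bid 74 points. Payoff = 69 points − 74 points = -5 points.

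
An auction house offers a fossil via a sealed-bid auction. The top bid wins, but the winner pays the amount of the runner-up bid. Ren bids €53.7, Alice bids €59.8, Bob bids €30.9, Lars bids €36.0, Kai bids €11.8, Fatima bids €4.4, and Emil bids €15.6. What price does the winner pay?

€53.7

Sorted high to low: Alice €59.8; Ren €53.7; Lars €36.0; Bob €30.9; Emil €15.6; Kai €11.8; Fatima €4.4.
Alice has the highest bid, so Alice wins.
The second-highest bid is €53.7, so that is what Alice pays.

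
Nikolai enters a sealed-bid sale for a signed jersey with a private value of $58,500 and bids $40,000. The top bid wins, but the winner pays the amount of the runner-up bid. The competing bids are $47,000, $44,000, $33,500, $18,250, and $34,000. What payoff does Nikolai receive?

$0

Highest competing bid: $47,000.
Nikolai's bid $40,000 is not the highest, so Nikolai loses, pays nothing, and earns zero payoff.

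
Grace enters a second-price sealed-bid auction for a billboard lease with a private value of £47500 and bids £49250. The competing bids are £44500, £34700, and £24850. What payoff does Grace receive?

Highest competing bid: £44500.
Grace's bid £49250 is the highest overall, so Grace wins and pays the second-highest bid, £44500.
Payoff = value − price = £47500 − £44500 = £3000.

£3000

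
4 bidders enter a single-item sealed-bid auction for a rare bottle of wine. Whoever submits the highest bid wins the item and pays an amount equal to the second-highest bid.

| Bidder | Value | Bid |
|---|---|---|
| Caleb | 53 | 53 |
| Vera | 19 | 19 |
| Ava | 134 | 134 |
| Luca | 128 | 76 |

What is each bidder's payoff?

Ordered from highest: Ava 134 > Luca 76 > Caleb 53 > Vera 19.
Ava has the top bid and wins; the price is the second-highest bid, 76.
Ava's payoff = 134 − 76 = 58. All other bidders lose, so their payoff is 0.

Payoffs: Caleb 0, Vera 0, Ava 58, Luca 0.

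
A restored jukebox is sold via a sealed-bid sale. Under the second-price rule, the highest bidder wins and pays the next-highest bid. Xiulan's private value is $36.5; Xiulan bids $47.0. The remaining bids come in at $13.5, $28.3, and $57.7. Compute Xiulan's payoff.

Xiulan's payoff: $0.0.

Highest competing bid: $57.7.
Xiulan's bid $47.0 is not the highest, so Xiulan loses, pays nothing, and earns zero payoff.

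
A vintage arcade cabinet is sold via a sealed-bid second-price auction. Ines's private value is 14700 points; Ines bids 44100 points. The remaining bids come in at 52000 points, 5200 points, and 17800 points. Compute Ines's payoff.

Payoff = 0 points.

Highest competing bid: 52000 points.
Ines's bid 44100 points is not the highest, so Ines loses, pays nothing, and earns zero payoff.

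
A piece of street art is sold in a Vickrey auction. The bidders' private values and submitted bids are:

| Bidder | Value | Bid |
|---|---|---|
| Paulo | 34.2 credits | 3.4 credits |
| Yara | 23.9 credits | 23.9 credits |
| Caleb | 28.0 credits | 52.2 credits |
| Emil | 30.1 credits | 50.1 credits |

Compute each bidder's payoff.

Bids in descending order: Caleb 52.2 credits; Emil 50.1 credits; Yara 23.9 credits; Paulo 3.4 credits.
Caleb has the top bid and wins; the price is the second-highest bid, 50.1 credits.
Caleb's payoff = 28.0 credits − 50.1 credits = -22.1 credits. All other bidders lose, so their payoff is 0.

Payoffs: Paulo 0.0 credits, Yara 0.0 credits, Caleb -22.1 credits, Emil 0.0 credits.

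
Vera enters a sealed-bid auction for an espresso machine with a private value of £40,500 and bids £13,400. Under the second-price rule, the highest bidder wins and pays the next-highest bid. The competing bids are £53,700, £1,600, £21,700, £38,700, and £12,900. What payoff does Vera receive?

Payoff = £0.

Highest competing bid: £53,700.
Vera's bid £13,400 is not the highest, so Vera loses, pays nothing, and earns zero payoff.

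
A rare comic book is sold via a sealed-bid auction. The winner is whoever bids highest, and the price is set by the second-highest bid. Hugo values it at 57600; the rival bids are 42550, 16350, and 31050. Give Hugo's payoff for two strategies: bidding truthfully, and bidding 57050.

The highest competing bid is 42550.
Bidding truthfully at 57600: Hugo has the top bid, wins, and pays the second-highest bid 42550. Payoff = 57600 − 42550 = 15050.
Bidding 57050: Hugo has the top bid, wins, and pays the second-highest bid 42550. Payoff = 57600 − 42550 = 15050.
The bid only affects whether you win, not the price — here both bids land on the same side of the top rival bid, so the deviation is payoff-neutral.

Truthful: 15050; alternative: 15050.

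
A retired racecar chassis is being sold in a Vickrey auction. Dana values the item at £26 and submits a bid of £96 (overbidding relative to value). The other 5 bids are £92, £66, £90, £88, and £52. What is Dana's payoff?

Highest competing bid: £92.
Dana's bid £96 is the highest overall, so Dana wins and pays the second-highest bid, £92.
Payoff = value − price = £26 − £92 = -£66.

Payoff = -£66.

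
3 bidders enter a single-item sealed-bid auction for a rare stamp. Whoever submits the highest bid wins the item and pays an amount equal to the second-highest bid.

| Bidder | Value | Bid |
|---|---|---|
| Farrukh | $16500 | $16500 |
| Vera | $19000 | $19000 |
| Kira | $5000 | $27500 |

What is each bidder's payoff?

Sorted high to low: Kira $27500, then Vera $19000, then Farrukh $16500.
Kira has the top bid and wins; the price is the second-highest bid, $19000.
Kira's payoff = $5000 − $19000 = -$14000. All other bidders lose, so their payoff is 0.

Payoffs: Farrukh $0, Vera $0, Kira -$14000.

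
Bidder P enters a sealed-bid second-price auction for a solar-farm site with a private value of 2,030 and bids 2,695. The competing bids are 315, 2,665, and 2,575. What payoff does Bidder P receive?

Bidder P's payoff: -635.

Highest competing bid: 2,665.
Bidder P's bid 2,695 is the highest overall, so Bidder P wins and pays the second-highest bid, 2,665.
Payoff = value − price = 2,030 − 2,665 = -635.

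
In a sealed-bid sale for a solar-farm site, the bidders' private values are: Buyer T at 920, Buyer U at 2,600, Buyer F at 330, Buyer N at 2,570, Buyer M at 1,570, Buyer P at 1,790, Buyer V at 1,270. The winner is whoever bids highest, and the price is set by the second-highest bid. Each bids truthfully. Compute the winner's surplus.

Winner's surplus: 30.

Bids in descending order: Buyer U 2,600 > Buyer N 2,570 > Buyer P 1,790 > Buyer M 1,570 > Buyer V 1,270 > Buyer T 920 > Buyer F 330.
Buyer U wins with the top bid and pays the second-highest, 2,570.
Surplus = 2,600 − 2,570 = 30.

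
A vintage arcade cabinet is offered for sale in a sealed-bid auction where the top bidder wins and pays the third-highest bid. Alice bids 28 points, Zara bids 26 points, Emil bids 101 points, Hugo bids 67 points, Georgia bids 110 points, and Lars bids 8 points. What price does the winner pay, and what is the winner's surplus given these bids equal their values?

Price 67 points; surplus 43 points.

Ordered from highest: Georgia 110 points, then Emil 101 points, then Hugo 67 points, then Alice 28 points, then Zara 26 points, then Lars 8 points.
Georgia is the highest bidder, so Georgia wins.
Under the third-price rule, the price is the third-highest bid: 67 points.
Surplus = 110 points − 67 points = 43 points.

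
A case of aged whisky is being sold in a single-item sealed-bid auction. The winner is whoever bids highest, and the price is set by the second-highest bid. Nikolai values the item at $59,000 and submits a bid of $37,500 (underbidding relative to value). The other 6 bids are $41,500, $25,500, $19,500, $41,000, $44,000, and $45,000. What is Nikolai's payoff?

Highest competing bid: $45,000.
Nikolai's bid $37,500 is not the highest, so Nikolai loses, pays nothing, and earns zero payoff.

$0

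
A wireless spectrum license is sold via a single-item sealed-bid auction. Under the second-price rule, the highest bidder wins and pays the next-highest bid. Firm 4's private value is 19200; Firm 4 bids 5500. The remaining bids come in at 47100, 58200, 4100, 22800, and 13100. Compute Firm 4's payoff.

Highest competing bid: 58200.
Firm 4's bid 5500 is not the highest, so Firm 4 loses, pays nothing, and earns zero payoff.

Payoff = 0.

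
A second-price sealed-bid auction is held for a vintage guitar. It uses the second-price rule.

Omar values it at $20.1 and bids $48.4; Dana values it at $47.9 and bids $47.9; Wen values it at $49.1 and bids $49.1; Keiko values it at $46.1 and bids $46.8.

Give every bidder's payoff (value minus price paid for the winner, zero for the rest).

Payoffs: Omar $0.0, Dana $0.0, Wen $0.7, Keiko $0.0.

Sorted high to low: Wen $49.1 > Omar $48.4 > Dana $47.9 > Keiko $46.8.
Wen has the top bid and wins; the price is the second-highest bid, $48.4.
Wen's payoff = $49.1 − $48.4 = $0.7. All other bidders lose, so their payoff is 0.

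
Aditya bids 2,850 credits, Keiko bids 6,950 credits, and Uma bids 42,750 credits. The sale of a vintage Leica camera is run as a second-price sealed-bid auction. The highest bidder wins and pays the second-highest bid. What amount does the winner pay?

Bids in descending order: Uma 42,750 credits > Keiko 6,950 credits > Aditya 2,850 credits.
Uma has the highest bid, so Uma wins.
The second-highest bid is 6,950 credits, so that is what Uma pays.

The winner pays 6,950 credits.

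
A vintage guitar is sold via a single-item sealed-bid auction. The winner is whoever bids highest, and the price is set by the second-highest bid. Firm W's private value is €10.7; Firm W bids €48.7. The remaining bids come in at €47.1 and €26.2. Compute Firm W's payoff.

Highest competing bid: €47.1.
Firm W's bid €48.7 is the highest overall, so Firm W wins and pays the second-highest bid, €47.1.
Payoff = value − price = €10.7 − €47.1 = -€36.4.
Overbidding won the item at a price above value — truthful bidding would have avoided this loss.

-€36.4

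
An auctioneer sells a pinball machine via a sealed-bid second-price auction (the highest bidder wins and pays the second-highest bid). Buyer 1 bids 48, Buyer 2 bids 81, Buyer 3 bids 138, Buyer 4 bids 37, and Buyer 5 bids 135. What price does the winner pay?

Sorted high to low: Buyer 3 138; Buyer 5 135; Buyer 2 81; Buyer 1 48; Buyer 4 37.
Buyer 3 is the highest bidder, so Buyer 3 wins.
Under the second-price rule, the price is the second-highest bid: 135.

Price paid: 135.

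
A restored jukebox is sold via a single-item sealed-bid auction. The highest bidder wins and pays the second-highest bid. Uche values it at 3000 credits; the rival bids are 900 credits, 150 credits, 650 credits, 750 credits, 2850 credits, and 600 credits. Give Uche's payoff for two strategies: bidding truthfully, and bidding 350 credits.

The highest competing bid is 2850 credits.
Bidding truthfully at 3000 credits: Uche has the top bid, wins, and pays the second-highest bid 2850 credits. Payoff = 3000 credits − 2850 credits = 150 credits.
Bidding 350 credits: the top bid is 2850 credits (a rival), so Uche loses. Payoff = 0 credits.
This is the dominant-strategy logic: truthful bidding weakly beats any alternative.

(a) 150 credits  (b) 0 credits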